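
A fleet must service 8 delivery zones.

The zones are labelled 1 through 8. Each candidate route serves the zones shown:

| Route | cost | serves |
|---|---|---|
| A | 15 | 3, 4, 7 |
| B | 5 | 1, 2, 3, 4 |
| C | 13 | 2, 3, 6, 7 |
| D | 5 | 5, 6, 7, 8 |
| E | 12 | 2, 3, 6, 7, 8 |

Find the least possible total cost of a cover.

B, D together cover every zone (B ∪ D = {1, 2, 3, 4, 5, 6, 7, 8}); total cost 5 + 5 = 10.
No covering selection has total cost below 10.

10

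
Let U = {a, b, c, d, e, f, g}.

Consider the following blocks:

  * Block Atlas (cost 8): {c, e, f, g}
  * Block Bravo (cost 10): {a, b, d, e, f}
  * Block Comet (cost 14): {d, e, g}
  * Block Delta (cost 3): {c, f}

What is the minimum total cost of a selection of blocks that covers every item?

18

Atlas, Bravo together cover every item (Atlas ∪ Bravo = {a, b, c, d, e, f, g}); total cost 8 + 10 = 18.
The greedy pick Delta, Bravo, Atlas costs 21; no covering selection beats 18.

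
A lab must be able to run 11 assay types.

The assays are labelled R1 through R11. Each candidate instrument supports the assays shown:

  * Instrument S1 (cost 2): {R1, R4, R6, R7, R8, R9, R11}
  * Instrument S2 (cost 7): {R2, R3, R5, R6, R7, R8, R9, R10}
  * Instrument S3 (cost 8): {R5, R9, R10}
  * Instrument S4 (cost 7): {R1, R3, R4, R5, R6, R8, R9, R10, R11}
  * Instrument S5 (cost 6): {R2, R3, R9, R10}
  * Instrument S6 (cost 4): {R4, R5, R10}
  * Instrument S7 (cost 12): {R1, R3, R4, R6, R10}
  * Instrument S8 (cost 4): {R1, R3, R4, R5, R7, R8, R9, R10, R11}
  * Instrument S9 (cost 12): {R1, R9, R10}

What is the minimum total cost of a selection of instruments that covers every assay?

S1, S2 together cover every assay (S1 ∪ S2 = {R1, R2, R3, R4, R5, R6, R7, R8, R9, R10, R11}); total cost 2 + 7 = 9.
The greedy pick S1, S8, S5 costs 12; no covering selection beats 9.

9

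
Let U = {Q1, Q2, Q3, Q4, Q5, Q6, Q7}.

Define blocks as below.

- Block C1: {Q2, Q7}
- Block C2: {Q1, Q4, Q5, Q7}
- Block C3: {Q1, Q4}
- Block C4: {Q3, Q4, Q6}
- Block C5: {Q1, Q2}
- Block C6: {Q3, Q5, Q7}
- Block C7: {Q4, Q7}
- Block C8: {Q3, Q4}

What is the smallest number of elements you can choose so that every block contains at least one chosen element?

3

H = {Q2, Q4, Q7} meets every block (each contains at least one member of H), and |H| = 3.
No choice of 2 elements meets every block, so 3 is the minimum.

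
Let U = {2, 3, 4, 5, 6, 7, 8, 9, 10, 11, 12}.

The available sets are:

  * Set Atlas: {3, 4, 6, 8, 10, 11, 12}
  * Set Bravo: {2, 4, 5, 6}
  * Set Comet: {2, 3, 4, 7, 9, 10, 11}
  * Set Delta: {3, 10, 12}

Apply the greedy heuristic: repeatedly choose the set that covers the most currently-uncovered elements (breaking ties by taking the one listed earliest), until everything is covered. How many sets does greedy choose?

3

Greedy: pick Atlas (covers 7 new) → pick Comet (covers 3 new) → pick Bravo (covers 1 new). Total picks: 3.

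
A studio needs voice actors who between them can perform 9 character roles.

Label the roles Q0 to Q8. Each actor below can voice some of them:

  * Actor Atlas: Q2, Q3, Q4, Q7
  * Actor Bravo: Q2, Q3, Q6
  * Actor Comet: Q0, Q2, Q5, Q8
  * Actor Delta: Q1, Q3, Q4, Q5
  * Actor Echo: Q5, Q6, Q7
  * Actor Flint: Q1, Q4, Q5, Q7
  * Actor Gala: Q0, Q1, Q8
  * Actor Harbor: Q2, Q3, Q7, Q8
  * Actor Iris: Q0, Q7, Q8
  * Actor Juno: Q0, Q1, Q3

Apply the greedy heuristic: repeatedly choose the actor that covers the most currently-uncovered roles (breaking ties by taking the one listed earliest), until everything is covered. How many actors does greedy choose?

4

Greedy: pick Atlas (covers 4 new) → pick Comet (covers 3 new) → pick Bravo (covers 1 new) → pick Delta (covers 1 new). Total picks: 4.
(The true minimum cover uses only 3 actors, so greedy is not optimal here.)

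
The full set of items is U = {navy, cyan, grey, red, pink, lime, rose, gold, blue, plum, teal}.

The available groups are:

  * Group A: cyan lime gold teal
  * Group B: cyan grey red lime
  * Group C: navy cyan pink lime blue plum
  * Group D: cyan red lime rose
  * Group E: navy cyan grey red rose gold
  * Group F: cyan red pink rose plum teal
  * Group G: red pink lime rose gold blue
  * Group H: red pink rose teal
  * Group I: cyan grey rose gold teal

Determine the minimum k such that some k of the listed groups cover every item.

C, E, and H cover everything between them: the union {navy, cyan, grey, red, pink, lime, rose, gold, blue, plum, teal} is all of U.
No 2 of the 9 groups cover everything (all 36 combinations miss at least one item), so 3 is optimal.

3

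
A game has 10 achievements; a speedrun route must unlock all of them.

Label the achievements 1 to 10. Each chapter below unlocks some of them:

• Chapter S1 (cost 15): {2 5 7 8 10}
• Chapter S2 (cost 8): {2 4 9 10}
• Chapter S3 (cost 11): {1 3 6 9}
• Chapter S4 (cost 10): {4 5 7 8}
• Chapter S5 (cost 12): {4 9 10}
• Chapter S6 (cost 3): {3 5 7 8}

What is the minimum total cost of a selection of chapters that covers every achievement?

S2, S3, S6 together cover every achievement (S2 ∪ S3 ∪ S6 = {1, 2, 3, 4, 5, 6, 7, 8, 9, 10}); total cost 8 + 11 + 3 = 22.
No covering selection has total cost below 22.

22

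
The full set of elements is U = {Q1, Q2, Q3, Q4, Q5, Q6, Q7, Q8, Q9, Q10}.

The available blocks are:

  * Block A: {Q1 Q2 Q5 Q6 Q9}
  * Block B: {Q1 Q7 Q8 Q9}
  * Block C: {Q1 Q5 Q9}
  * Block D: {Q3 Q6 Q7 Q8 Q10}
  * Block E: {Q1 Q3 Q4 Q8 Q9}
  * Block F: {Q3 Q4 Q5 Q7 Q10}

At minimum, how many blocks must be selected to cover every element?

3

A and D and F together: A ∪ D ∪ F = {Q1, Q2, Q3, Q4, Q5, Q6, Q7, Q8, Q9, Q10} — every element is covered.
Only A contains Q2, so A is forced; the remaining 5 elements need at least 2 more blocks (each remaining block adds at most 4) — so at least 3 blocks are needed, and 3 is optimal.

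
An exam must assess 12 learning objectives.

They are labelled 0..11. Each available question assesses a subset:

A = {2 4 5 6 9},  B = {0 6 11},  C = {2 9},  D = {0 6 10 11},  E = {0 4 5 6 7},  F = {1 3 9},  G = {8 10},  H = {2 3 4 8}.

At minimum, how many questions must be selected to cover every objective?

D and E and F and H together: D ∪ E ∪ F ∪ H = {0, 1, 2, 3, 4, 5, 6, 7, 8, 9, 10, 11} — every objective is covered.
Only E contains 7, so E is forced; the remaining 7 objectives need at least 3 more questions (each remaining question adds at most 3) — so at least 4 questions are needed, and 4 is optimal.

4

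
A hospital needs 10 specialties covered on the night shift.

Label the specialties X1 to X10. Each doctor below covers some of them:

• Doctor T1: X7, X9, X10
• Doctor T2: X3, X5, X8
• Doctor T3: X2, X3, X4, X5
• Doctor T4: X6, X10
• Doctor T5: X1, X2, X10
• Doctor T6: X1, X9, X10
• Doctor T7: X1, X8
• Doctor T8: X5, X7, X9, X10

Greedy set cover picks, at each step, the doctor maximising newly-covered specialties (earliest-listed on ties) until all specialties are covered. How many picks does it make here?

4

Greedy: pick T3 (covers 4 new) → pick T1 (covers 3 new) → pick T7 (covers 2 new) → pick T4 (covers 1 new). Total picks: 4.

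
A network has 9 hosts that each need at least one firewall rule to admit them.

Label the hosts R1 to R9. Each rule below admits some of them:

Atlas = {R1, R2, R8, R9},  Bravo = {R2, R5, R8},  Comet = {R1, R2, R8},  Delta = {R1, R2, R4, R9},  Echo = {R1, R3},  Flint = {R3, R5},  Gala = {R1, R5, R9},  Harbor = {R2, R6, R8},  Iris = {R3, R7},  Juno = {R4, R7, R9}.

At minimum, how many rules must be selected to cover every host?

4

Take {Delta, Flint, Harbor, Juno}. Their union is {R1, R2, R3, R4, R5, R6, R7, R8, R9}, which is all 9 hosts.
No 3 of the 10 rules cover everything (all 120 combinations miss at least one host), so 4 is optimal.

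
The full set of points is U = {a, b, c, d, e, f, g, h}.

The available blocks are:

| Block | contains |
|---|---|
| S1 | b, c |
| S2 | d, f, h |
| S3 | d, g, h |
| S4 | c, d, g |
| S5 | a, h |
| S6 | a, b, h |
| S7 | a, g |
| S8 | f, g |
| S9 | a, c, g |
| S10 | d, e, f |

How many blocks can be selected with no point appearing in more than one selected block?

S1, S5, S10 are pairwise disjoint (S1={b,c}; S5={a,h}; S10={d,e,f}).
Every remaining block overlaps one of these, and no 4 of the listed blocks are pairwise disjoint, so 3 is the maximum.

3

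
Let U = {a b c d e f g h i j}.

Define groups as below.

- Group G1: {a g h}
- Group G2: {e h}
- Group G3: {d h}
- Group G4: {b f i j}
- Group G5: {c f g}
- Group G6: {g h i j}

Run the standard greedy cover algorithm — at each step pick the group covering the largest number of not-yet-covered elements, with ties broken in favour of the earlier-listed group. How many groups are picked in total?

5

Greedy: pick G4 (covers 4 new) → pick G1 (covers 3 new) → pick G2 (covers 1 new) → pick G3 (covers 1 new) → pick G5 (covers 1 new). Total picks: 5.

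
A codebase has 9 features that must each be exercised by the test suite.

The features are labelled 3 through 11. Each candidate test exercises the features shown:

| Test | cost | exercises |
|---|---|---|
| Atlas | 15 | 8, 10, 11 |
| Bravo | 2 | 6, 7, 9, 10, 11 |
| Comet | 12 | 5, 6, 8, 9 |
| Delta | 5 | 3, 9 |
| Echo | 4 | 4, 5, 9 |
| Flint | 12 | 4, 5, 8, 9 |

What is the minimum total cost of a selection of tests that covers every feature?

Bravo, Delta, Flint together cover every feature (Bravo ∪ Delta ∪ Flint = {3, 4, 5, 6, 7, 8, 9, 10, 11}); total cost 2 + 5 + 12 = 19.
The greedy pick Bravo, Echo, Delta, Comet costs 23; no covering selection beats 19.

19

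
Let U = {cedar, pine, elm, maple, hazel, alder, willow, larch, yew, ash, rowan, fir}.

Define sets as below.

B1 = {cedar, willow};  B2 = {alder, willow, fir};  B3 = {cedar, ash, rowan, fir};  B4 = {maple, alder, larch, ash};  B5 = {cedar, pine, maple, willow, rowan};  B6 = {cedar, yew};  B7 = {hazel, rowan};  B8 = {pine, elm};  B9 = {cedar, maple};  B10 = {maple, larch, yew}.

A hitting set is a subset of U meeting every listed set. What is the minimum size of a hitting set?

5

The 5 points {cedar, elm, larch, rowan, fir} hit every set.
No choice of 4 points meets every set, so 5 is the minimum.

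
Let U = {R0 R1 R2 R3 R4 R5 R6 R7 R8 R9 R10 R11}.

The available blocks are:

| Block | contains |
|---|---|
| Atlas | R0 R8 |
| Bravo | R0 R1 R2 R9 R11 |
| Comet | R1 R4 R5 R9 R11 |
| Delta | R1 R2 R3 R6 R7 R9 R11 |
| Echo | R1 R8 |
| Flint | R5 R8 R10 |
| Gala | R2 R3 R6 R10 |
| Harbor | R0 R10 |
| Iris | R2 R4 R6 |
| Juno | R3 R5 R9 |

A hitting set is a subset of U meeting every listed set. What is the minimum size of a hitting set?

The 4 elements {R0, R5, R6, R8} hit every block.
The blocks Echo, Harbor, Iris, Juno are pairwise disjoint, so any hitting set needs a separate element for each — at least 4. Hence 4 is optimal.

4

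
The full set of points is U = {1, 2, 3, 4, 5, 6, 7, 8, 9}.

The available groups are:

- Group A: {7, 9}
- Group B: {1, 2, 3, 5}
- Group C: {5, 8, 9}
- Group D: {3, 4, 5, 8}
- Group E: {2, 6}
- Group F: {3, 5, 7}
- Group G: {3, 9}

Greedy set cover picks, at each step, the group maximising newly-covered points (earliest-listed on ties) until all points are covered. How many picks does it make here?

Greedy: pick B (covers 4 new) → pick A (covers 2 new) → pick D (covers 2 new) → pick E (covers 1 new). Total picks: 4.

4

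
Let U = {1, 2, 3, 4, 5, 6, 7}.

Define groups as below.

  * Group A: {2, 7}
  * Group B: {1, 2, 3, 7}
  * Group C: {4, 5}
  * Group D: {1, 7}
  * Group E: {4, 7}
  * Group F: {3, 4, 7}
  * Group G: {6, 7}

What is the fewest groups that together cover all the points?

3

B, C, and G cover everything between them: the union {1, 2, 3, 4, 5, 6, 7} is all of U.
Only C contains 5, so C is forced; the remaining 5 points need at least 2 more groups (each remaining group adds at most 4) — so at least 3 groups are needed, and 3 is optimal.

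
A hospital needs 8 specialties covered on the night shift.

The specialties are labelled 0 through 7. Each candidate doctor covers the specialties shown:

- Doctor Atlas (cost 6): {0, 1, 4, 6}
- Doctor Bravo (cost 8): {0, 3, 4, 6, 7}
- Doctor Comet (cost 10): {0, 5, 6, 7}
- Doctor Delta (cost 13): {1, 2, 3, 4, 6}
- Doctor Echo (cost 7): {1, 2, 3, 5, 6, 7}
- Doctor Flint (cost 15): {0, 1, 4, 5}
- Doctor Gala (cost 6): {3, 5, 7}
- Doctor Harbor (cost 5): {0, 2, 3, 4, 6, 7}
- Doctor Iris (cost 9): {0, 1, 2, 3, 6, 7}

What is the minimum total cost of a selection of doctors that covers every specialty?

Echo, Harbor together cover every specialty (Echo ∪ Harbor = {0, 1, 2, 3, 4, 5, 6, 7}); total cost 7 + 5 = 12.
No covering selection has total cost below 12.

12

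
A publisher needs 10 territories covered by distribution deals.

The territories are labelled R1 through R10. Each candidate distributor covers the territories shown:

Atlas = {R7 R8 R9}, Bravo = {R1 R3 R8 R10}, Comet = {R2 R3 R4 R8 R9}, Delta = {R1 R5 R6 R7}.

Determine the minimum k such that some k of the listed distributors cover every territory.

Take {Bravo, Comet, Delta}. Their union is {R1, R2, R3, R4, R5, R6, R7, R8, R9, R10}, which is all 10 territories.
Only Comet contains R2, so Comet is forced; the remaining 5 territories need at least 2 more distributors (each remaining distributor adds at most 4) — so at least 3 distributors are needed, and 3 is optimal.

3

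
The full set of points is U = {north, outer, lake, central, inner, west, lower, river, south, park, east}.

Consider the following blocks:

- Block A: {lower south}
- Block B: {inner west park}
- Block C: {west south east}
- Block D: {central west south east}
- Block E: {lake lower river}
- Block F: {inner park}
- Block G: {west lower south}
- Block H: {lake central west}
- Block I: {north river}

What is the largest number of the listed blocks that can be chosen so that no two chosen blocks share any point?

A, F, H, I are pairwise disjoint (A={lower,south}; F={inner,park}; H={lake,central,west}; I={north,river}).
Every remaining block overlaps one of these, and no 5 of the listed blocks are pairwise disjoint, so 4 is the maximum.

4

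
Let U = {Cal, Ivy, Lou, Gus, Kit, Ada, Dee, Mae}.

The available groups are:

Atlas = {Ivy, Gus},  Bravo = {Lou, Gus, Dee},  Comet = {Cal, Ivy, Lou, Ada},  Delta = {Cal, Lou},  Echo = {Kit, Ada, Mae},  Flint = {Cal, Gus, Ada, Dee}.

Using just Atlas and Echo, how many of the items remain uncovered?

Union of Atlas, Echo = {Ivy, Gus, Kit, Ada, Mae}.
Not covered: Cal, Lou, Dee — 3 items.

3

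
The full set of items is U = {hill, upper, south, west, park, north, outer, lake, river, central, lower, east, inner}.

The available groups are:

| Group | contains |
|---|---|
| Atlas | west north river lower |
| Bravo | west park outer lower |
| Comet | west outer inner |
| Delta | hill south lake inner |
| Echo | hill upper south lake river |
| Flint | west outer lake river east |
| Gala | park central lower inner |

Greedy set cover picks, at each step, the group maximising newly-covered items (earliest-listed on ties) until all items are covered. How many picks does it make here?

Greedy: pick Echo (covers 5 new) → pick Bravo (covers 4 new) → pick Gala (covers 2 new) → pick Atlas (covers 1 new) → pick Flint (covers 1 new). Total picks: 5.
(The true minimum cover uses only 4 groups, so greedy is not optimal here.)

5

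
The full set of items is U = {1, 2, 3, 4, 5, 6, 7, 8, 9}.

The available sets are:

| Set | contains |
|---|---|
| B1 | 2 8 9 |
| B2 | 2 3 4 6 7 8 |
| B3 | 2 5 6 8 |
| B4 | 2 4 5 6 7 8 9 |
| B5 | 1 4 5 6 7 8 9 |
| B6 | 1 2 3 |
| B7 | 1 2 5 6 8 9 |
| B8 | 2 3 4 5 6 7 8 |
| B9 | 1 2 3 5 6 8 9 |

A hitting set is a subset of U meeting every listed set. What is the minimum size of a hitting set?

2

Take H = {2, 8}. Each listed set contains at least one of these, so H is a hitting set of size 2.
No single item lies in every set, so at least 2 are needed and 2 is optimal.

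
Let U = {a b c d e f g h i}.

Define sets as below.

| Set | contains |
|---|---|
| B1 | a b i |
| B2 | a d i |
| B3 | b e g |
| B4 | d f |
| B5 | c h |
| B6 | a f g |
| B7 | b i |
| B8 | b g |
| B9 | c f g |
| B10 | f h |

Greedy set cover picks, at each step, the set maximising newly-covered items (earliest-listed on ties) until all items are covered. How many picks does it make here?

5

Greedy: pick B1 (covers 3 new) → pick B9 (covers 3 new) → pick B2 (covers 1 new) → pick B3 (covers 1 new) → pick B5 (covers 1 new). Total picks: 5.
(The true minimum cover uses only 4 sets, so greedy is not optimal here.)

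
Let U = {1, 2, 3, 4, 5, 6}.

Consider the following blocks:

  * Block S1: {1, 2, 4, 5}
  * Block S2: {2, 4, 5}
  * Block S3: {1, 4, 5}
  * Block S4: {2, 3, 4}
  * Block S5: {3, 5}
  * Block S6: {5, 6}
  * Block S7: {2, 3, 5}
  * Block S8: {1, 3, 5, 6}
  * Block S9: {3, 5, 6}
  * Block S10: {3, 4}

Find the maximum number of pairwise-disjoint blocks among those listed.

2

S4, S6 are pairwise disjoint (S4={2,3,4}; S6={5,6}).
Every remaining block overlaps one of these, and no 3 of the listed blocks are pairwise disjoint, so 2 is the maximum.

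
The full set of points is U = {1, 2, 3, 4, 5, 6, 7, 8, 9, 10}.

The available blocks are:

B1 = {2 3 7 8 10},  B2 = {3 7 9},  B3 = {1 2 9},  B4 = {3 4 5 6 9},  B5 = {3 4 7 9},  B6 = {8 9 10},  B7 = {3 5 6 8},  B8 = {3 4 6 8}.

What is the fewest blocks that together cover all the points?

B1 and B3 and B4 together: B1 ∪ B3 ∪ B4 = {1, 2, 3, 4, 5, 6, 7, 8, 9, 10} — every point is covered.
Only B3 contains 1, so B3 is forced; the remaining 7 points need at least 2 more blocks (each remaining block adds at most 4) — so at least 3 blocks are needed, and 3 is optimal.

3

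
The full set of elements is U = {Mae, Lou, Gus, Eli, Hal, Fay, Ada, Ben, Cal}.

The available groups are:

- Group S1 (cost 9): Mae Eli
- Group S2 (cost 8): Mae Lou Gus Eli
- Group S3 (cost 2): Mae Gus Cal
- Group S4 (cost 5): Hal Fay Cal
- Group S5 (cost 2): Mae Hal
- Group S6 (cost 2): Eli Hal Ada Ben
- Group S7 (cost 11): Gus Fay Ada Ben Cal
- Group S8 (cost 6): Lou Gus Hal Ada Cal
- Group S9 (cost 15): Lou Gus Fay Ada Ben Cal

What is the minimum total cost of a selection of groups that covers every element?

S2, S4, S6 together cover every element (S2 ∪ S4 ∪ S6 = {Mae, Lou, Gus, Eli, Hal, Fay, Ada, Ben, Cal}); total cost 8 + 5 + 2 = 15.
No covering selection has total cost below 15.

15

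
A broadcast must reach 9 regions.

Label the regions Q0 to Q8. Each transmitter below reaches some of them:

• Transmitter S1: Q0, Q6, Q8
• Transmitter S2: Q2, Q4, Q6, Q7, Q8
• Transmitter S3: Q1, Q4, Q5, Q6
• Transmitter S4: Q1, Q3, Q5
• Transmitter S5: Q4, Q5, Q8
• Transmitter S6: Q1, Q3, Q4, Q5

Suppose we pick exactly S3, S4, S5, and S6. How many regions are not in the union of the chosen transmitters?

3

Union of S3, S4, S5, S6 = {Q1, Q3, Q4, Q5, Q6, Q8}.
Not covered: Q0, Q2, Q7 — 3 regions.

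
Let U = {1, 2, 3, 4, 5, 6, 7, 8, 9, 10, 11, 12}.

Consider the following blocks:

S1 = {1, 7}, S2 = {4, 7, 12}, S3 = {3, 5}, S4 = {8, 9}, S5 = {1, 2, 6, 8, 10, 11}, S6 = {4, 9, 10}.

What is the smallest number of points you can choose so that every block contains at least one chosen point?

Take H = {1, 4, 5, 9}. Each listed block contains at least one of these, so H is a hitting set of size 4.
No choice of 3 points meets every block, so 4 is the minimum.

4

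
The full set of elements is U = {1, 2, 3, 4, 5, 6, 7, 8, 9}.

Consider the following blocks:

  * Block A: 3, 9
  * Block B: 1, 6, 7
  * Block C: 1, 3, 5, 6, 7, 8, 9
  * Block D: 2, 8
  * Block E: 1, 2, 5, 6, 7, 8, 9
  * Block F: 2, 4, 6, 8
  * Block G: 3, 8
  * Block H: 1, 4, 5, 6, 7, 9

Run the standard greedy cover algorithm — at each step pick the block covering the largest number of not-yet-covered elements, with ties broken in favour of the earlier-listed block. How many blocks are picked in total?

Greedy: pick C (covers 7 new) → pick F (covers 2 new). Total picks: 2.

2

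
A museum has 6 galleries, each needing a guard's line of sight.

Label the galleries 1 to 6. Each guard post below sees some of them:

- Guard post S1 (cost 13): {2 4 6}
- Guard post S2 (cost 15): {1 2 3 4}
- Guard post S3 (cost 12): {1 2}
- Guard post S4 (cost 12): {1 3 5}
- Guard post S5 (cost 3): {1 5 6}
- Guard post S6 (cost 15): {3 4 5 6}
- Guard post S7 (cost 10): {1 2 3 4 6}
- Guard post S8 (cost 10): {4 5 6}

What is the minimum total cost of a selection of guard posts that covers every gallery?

13

S5, S7 together cover every gallery (S5 ∪ S7 = {1, 2, 3, 4, 5, 6}); total cost 3 + 10 = 13.
No covering selection has total cost below 13.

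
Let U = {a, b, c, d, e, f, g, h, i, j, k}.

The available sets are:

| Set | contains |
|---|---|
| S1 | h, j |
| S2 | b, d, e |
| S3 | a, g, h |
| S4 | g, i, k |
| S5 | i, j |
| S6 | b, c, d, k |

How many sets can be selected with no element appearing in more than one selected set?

3

S1, S2, S4 are pairwise disjoint (S1={h,j}; S2={b,d,e}; S4={g,i,k}).
Every remaining set overlaps one of these, and no 4 of the listed sets are pairwise disjoint, so 3 is the maximum.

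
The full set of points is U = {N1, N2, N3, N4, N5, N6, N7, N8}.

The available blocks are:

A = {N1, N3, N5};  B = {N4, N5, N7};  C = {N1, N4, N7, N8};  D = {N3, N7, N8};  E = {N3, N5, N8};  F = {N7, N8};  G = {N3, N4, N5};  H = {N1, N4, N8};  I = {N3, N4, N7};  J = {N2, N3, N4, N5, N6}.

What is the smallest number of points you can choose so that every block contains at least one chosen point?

The 3 points {N3, N4, N7} hit every block.
No choice of 2 points meets every block, so 3 is the minimum.

3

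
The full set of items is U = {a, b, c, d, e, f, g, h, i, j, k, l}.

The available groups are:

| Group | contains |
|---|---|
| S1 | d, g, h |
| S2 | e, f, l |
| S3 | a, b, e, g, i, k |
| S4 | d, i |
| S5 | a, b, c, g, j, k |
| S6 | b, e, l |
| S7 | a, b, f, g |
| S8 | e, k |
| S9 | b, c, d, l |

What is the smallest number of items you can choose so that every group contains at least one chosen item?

T = {d, e, g} meets every group (each contains at least one member of T), and |T| = 3.
The groups S2, S4, S5 are pairwise disjoint, so any hitting set needs a separate item for each — at least 3. Hence 3 is optimal.

3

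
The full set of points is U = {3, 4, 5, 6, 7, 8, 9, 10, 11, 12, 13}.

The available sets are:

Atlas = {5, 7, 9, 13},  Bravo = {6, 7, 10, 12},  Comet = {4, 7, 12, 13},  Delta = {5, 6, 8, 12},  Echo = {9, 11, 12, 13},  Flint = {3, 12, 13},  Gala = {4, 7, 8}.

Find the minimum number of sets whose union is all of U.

Atlas, Bravo, Echo, Flint, and Gala cover everything between them: the union {3, 4, 5, 6, 7, 8, 9, 10, 11, 12, 13} is all of U.
No 4 of the 7 sets cover everything (all 35 combinations miss at least one point), so 5 is optimal.

5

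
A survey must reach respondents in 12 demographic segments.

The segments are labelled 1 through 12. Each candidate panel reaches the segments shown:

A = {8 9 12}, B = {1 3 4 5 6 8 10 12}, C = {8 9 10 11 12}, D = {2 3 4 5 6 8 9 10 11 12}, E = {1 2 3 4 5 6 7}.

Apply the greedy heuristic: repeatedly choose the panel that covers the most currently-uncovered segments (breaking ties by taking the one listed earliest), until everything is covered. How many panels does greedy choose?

Greedy: pick D (covers 10 new) → pick E (covers 2 new). Total picks: 2.

2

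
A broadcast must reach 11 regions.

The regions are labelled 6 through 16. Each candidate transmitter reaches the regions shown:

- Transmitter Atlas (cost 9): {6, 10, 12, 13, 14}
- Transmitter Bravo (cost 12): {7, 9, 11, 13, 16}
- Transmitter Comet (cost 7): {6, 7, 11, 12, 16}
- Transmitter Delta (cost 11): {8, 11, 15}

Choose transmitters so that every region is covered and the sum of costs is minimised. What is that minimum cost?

Atlas, Bravo, Delta together cover every region (Atlas ∪ Bravo ∪ Delta = {6, 7, 8, 9, 10, 11, 12, 13, 14, 15, 16}); total cost 9 + 12 + 11 = 32.
The greedy pick Comet, Atlas, Delta, Bravo costs 39; no covering selection beats 32.

32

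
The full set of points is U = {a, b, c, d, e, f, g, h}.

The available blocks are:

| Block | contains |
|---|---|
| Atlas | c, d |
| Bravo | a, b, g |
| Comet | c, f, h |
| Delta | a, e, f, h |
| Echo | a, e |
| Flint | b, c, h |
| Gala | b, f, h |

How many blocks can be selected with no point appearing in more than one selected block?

Atlas, Echo, Gala are pairwise disjoint (Atlas={c,d}; Echo={a,e}; Gala={b,f,h}).
Every remaining block overlaps one of these, and no 4 of the listed blocks are pairwise disjoint, so 3 is the maximum.

3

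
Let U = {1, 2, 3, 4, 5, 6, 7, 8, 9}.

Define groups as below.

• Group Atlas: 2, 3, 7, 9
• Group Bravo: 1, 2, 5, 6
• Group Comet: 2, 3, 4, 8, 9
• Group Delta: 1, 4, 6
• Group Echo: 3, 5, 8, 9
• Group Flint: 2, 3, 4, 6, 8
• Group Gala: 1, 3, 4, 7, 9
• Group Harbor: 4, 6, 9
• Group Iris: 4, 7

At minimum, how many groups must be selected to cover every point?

Bravo and Comet and Iris together: Bravo ∪ Comet ∪ Iris = {1, 2, 3, 4, 5, 6, 7, 8, 9} — every point is covered.
No 2 of the 9 groups cover everything (all 36 combinations miss at least one point), so 3 is optimal.

3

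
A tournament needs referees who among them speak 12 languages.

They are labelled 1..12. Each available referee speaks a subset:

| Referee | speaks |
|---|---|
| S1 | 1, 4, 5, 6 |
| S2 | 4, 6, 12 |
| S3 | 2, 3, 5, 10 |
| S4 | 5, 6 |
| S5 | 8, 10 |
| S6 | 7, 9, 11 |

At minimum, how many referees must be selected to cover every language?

S1 and S2 and S3 and S5 and S6 together: S1 ∪ S2 ∪ S3 ∪ S5 ∪ S6 = {1, 2, 3, 4, 5, 6, 7, 8, 9, 10, 11, 12} — every language is covered.
No 4 of the 6 referees cover everything (all 15 combinations miss at least one language), so 5 is optimal.

5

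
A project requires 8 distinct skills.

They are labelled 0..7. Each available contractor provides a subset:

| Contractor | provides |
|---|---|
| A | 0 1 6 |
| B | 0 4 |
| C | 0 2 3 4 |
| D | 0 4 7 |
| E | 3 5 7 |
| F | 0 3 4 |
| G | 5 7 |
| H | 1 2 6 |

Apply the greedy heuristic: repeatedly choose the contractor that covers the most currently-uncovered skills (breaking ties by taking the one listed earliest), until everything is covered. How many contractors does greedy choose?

Greedy: pick C (covers 4 new) → pick A (covers 2 new) → pick E (covers 2 new). Total picks: 3.

3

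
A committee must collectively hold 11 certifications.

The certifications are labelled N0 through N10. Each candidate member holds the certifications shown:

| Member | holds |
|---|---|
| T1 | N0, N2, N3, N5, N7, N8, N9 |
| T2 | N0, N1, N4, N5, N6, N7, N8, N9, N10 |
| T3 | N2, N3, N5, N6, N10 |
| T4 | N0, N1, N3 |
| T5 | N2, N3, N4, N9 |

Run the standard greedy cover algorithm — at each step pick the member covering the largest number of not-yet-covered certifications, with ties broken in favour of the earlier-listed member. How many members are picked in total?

2

Greedy: pick T2 (covers 9 new) → pick T1 (covers 2 new). Total picks: 2.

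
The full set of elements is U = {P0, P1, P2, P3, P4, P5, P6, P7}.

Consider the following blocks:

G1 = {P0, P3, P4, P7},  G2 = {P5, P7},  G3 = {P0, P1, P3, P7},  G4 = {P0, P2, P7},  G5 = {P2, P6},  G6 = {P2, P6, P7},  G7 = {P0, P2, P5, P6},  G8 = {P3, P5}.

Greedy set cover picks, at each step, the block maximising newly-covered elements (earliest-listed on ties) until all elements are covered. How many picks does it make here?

Greedy: pick G1 (covers 4 new) → pick G7 (covers 3 new) → pick G3 (covers 1 new). Total picks: 3.

3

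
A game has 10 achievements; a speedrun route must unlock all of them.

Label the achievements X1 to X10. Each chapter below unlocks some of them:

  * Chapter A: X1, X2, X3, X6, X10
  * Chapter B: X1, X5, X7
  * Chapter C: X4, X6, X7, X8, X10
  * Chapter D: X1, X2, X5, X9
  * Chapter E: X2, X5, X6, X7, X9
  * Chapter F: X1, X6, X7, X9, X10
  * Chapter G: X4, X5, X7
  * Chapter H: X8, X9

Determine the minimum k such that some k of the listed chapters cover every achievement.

3

A and G and H together: A ∪ G ∪ H = {X1, X2, X3, X4, X5, X6, X7, X8, X9, X10} — every achievement is covered.
Only A contains X3, so A is forced; the remaining 5 achievements need at least 2 more chapters (each remaining chapter adds at most 3) — so at least 3 chapters are needed, and 3 is optimal.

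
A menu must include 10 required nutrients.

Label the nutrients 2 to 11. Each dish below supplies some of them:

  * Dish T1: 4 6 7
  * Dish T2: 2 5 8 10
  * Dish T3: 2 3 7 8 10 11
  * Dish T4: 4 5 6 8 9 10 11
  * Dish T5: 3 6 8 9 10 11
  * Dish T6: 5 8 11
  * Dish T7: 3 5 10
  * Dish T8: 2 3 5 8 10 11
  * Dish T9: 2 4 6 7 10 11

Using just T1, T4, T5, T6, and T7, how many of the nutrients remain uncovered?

Union of T1, T4, T5, T6, T7 = {3, 4, 5, 6, 7, 8, 9, 10, 11}.
Not covered: 2 — 1 nutrient.

1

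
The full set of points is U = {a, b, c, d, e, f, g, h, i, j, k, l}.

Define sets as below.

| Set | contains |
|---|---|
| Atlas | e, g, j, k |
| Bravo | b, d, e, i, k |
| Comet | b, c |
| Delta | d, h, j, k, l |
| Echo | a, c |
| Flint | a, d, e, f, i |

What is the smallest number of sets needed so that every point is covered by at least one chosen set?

4

Atlas and Comet and Delta and Flint together: Atlas ∪ Comet ∪ Delta ∪ Flint = {a, b, c, d, e, f, g, h, i, j, k, l} — every point is covered.
No 3 of the 6 sets cover everything (all 20 combinations miss at least one point), so 4 is optimal.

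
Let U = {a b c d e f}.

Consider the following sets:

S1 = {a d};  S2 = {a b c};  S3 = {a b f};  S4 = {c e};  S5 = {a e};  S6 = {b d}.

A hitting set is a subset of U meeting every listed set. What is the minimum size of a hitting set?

H = {a, b, c} meets every set (each contains at least one member of H), and |H| = 3.
No choice of 2 elements meets every set, so 3 is the minimum.

3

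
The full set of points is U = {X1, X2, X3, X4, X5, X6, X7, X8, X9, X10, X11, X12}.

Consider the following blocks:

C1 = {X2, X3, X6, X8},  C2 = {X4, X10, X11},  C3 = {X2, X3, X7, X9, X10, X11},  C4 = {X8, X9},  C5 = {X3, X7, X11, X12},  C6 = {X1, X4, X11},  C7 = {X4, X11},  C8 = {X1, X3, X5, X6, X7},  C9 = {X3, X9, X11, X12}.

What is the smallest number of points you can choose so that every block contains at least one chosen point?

3

Take H = {X5, X8, X11}. Each listed block contains at least one of these, so H is a hitting set of size 3.
The blocks C2, C4, C8 are pairwise disjoint, so any hitting set needs a separate point for each — at least 3. Hence 3 is optimal.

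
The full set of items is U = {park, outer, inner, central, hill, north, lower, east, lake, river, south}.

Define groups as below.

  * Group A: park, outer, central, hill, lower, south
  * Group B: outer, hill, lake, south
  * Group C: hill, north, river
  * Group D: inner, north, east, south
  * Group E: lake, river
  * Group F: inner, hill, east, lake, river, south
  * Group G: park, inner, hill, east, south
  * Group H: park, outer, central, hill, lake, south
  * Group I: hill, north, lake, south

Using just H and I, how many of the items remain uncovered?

Union of H, I = {park, outer, central, hill, north, lake, south}.
Not covered: inner, lower, east, river — 4 items.

4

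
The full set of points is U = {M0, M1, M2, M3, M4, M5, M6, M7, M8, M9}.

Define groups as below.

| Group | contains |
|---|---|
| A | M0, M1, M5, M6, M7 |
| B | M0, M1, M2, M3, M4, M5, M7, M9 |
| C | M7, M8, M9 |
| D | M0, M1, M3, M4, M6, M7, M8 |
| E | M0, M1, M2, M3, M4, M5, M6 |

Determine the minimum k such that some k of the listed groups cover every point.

2

C and E together: C ∪ E = {M0, M1, M2, M3, M4, M5, M6, M7, M8, M9} — every point is covered.
No single group has all 10 points (the largest, B, has 8), so 2 is optimal.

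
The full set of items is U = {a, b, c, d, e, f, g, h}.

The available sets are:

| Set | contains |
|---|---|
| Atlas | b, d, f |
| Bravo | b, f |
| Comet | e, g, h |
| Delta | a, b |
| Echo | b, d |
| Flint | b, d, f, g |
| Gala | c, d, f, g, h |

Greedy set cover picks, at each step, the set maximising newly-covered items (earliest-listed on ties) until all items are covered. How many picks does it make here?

Greedy: pick Gala (covers 5 new) → pick Delta (covers 2 new) → pick Comet (covers 1 new). Total picks: 3.

3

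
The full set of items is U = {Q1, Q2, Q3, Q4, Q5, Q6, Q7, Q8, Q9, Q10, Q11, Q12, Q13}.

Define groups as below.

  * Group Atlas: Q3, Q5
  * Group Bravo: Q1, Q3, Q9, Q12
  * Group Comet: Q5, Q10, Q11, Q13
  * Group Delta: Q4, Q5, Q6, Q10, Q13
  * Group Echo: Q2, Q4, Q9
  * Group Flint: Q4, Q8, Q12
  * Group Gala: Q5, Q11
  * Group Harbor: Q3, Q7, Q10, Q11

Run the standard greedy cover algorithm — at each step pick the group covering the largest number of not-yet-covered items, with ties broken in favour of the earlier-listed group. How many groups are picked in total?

5

Greedy: pick Delta (covers 5 new) → pick Bravo (covers 4 new) → pick Harbor (covers 2 new) → pick Echo (covers 1 new) → pick Flint (covers 1 new). Total picks: 5.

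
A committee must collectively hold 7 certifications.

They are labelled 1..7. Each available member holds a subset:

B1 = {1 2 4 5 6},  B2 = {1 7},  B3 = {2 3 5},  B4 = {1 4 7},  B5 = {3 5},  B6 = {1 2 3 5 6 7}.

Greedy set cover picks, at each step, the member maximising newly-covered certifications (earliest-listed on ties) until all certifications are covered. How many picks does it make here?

Greedy: pick B6 (covers 6 new) → pick B1 (covers 1 new). Total picks: 2.

2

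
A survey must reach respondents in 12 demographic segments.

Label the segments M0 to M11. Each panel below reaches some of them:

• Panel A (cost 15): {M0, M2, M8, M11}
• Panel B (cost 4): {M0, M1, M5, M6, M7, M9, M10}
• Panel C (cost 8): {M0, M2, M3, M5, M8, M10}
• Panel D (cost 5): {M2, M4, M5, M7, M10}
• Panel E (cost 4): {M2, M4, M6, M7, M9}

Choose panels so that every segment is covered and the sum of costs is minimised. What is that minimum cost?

A, B, C, E together cover every segment (A ∪ B ∪ C ∪ E = {M0, M1, M2, M3, M4, M5, M6, M7, M8, M9, M10, M11}); total cost 15 + 4 + 8 + 4 = 31.
No covering selection has total cost below 31.

31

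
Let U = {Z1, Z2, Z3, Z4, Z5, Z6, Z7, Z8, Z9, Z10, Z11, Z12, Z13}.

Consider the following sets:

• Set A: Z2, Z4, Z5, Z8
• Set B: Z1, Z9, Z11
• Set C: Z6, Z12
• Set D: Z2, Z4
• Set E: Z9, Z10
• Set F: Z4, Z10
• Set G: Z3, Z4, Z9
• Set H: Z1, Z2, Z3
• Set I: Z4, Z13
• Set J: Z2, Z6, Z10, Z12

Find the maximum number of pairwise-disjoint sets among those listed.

4

C, E, H, I are pairwise disjoint (C={Z6,Z12}; E={Z9,Z10}; H={Z1,Z2,Z3}; I={Z4,Z13}).
Every remaining set overlaps one of these, and no 5 of the listed sets are pairwise disjoint, so 4 is the maximum.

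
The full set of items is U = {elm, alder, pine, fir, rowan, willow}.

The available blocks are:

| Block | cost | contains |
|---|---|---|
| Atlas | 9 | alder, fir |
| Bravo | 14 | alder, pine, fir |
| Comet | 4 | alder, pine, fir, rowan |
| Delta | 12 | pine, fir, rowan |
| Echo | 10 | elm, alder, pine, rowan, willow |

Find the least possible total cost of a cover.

Comet, Echo together cover every item (Comet ∪ Echo = {elm, alder, pine, fir, rowan, willow}); total cost 4 + 10 = 14.
No covering selection has total cost below 14.

14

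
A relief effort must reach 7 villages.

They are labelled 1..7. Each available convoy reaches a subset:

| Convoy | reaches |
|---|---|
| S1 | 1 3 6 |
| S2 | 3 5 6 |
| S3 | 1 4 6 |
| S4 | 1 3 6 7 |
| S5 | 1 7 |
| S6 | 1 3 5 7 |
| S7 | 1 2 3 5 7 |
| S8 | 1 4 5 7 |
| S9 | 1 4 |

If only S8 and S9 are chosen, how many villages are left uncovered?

Union of S8, S9 = {1, 4, 5, 7}.
Not covered: 2, 3, 6 — 3 villages.

3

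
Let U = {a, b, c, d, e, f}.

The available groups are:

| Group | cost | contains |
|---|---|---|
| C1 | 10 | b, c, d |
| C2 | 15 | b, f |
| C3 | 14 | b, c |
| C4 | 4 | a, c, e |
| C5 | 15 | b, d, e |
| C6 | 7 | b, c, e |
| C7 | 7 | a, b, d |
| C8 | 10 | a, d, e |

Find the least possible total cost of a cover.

C2, C4, C7 together cover every element (C2 ∪ C4 ∪ C7 = {a, b, c, d, e, f}); total cost 15 + 4 + 7 = 26.
No covering selection has total cost below 26.

26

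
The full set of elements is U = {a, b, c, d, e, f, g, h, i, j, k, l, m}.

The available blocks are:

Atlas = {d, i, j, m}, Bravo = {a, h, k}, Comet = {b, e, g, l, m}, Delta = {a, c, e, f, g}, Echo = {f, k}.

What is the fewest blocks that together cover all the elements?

Take {Atlas, Bravo, Comet, Delta}. Their union is {a, b, c, d, e, f, g, h, i, j, k, l, m}, which is all 13 elements.
Only Comet contains b, so Comet is forced; the remaining 8 elements need at least 3 more blocks (each remaining block adds at most 3) — so at least 4 blocks are needed, and 4 is optimal.

4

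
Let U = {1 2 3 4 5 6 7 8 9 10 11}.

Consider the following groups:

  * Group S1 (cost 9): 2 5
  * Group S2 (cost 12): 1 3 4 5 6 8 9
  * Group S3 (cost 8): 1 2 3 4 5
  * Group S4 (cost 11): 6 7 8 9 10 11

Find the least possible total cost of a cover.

S3, S4 together cover every item (S3 ∪ S4 = {1, 2, 3, 4, 5, 6, 7, 8, 9, 10, 11}); total cost 8 + 11 = 19.
No covering selection has total cost below 19.

19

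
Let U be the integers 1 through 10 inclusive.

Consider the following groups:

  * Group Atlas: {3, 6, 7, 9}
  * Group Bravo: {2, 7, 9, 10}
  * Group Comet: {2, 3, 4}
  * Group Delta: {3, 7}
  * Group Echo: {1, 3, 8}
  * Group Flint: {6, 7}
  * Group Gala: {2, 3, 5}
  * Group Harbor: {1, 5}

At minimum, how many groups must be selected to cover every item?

Take {Atlas, Bravo, Comet, Echo, Gala}. Their union is {1, 2, 3, 4, 5, 6, 7, 8, 9, 10}, which is all 10 items.
No 4 of the 8 groups cover everything (all 70 combinations miss at least one item), so 5 is optimal.

5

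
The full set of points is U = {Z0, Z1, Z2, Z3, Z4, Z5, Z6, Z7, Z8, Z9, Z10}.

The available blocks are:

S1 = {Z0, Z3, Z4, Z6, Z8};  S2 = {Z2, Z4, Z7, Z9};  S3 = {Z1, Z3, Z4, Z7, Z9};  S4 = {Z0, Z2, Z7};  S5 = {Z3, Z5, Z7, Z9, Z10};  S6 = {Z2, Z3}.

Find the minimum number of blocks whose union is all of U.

S1 and S3 and S4 and S5 together: S1 ∪ S3 ∪ S4 ∪ S5 = {Z0, Z1, Z2, Z3, Z4, Z5, Z6, Z7, Z8, Z9, Z10} — every point is covered.
No 3 of the 6 blocks cover everything (all 20 combinations miss at least one point), so 4 is optimal.

4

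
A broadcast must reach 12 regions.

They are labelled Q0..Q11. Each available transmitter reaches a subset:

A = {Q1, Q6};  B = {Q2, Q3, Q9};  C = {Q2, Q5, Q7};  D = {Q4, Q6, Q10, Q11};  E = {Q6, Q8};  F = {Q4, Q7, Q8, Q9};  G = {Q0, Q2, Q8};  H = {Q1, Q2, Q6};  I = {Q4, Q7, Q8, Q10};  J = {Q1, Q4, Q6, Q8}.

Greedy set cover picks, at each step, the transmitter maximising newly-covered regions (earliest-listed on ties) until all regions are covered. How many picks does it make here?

5

Greedy: pick D (covers 4 new) → pick B (covers 3 new) → pick C (covers 2 new) → pick G (covers 2 new) → pick A (covers 1 new). Total picks: 5.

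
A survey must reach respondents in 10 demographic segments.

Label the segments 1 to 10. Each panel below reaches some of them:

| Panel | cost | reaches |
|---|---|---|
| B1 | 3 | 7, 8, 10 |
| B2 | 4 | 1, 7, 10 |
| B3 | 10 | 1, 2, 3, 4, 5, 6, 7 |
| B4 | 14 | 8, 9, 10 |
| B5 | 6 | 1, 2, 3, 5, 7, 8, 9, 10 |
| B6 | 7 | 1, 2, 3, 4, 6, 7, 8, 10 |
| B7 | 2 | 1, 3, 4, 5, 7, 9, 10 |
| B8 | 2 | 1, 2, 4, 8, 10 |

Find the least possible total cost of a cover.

B6, B7 together cover every segment (B6 ∪ B7 = {1, 2, 3, 4, 5, 6, 7, 8, 9, 10}); total cost 7 + 2 = 9.
The greedy pick B7, B8, B6 costs 11; no covering selection beats 9.

9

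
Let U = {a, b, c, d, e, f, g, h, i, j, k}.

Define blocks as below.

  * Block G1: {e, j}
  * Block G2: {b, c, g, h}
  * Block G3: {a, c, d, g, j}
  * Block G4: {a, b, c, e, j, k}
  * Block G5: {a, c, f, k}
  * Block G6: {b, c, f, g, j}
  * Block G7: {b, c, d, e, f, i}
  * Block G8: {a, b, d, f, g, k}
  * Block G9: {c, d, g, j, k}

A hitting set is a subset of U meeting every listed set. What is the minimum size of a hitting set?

The 3 items {c, e, f} hit every block.
No choice of 2 items meets every block, so 3 is the minimum.

3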